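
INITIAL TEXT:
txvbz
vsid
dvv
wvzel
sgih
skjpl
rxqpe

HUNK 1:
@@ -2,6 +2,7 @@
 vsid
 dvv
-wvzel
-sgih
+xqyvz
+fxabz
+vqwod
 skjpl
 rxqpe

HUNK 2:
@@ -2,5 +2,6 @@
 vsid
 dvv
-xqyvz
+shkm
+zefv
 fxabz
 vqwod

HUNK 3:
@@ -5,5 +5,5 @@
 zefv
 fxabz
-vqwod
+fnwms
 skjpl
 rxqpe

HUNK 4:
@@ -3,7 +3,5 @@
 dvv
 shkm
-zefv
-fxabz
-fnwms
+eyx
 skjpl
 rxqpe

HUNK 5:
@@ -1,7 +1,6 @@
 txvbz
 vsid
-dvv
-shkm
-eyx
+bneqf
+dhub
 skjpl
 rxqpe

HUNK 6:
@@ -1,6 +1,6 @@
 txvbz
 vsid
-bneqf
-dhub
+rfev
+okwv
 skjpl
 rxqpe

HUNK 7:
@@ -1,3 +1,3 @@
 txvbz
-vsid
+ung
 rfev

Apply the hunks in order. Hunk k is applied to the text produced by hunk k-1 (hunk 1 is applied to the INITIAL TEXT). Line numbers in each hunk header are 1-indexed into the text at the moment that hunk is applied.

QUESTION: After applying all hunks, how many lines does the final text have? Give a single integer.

Answer: 6

Derivation:
Hunk 1: at line 2 remove [wvzel,sgih] add [xqyvz,fxabz,vqwod] -> 8 lines: txvbz vsid dvv xqyvz fxabz vqwod skjpl rxqpe
Hunk 2: at line 2 remove [xqyvz] add [shkm,zefv] -> 9 lines: txvbz vsid dvv shkm zefv fxabz vqwod skjpl rxqpe
Hunk 3: at line 5 remove [vqwod] add [fnwms] -> 9 lines: txvbz vsid dvv shkm zefv fxabz fnwms skjpl rxqpe
Hunk 4: at line 3 remove [zefv,fxabz,fnwms] add [eyx] -> 7 lines: txvbz vsid dvv shkm eyx skjpl rxqpe
Hunk 5: at line 1 remove [dvv,shkm,eyx] add [bneqf,dhub] -> 6 lines: txvbz vsid bneqf dhub skjpl rxqpe
Hunk 6: at line 1 remove [bneqf,dhub] add [rfev,okwv] -> 6 lines: txvbz vsid rfev okwv skjpl rxqpe
Hunk 7: at line 1 remove [vsid] add [ung] -> 6 lines: txvbz ung rfev okwv skjpl rxqpe
Final line count: 6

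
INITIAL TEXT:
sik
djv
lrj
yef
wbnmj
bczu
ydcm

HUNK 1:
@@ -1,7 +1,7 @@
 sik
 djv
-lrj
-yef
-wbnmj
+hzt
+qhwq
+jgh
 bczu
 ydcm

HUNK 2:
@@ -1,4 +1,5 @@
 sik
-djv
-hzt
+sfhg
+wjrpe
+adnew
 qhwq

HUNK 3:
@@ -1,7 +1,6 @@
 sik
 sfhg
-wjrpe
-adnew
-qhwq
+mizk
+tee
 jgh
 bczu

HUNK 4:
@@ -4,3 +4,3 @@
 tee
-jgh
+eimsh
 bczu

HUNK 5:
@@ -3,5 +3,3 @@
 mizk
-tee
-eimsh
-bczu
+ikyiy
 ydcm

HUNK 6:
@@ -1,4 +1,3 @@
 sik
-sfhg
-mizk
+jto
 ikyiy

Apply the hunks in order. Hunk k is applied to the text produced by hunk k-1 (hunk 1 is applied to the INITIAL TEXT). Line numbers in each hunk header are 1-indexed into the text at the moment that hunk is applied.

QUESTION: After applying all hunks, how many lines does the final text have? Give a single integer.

Hunk 1: at line 1 remove [lrj,yef,wbnmj] add [hzt,qhwq,jgh] -> 7 lines: sik djv hzt qhwq jgh bczu ydcm
Hunk 2: at line 1 remove [djv,hzt] add [sfhg,wjrpe,adnew] -> 8 lines: sik sfhg wjrpe adnew qhwq jgh bczu ydcm
Hunk 3: at line 1 remove [wjrpe,adnew,qhwq] add [mizk,tee] -> 7 lines: sik sfhg mizk tee jgh bczu ydcm
Hunk 4: at line 4 remove [jgh] add [eimsh] -> 7 lines: sik sfhg mizk tee eimsh bczu ydcm
Hunk 5: at line 3 remove [tee,eimsh,bczu] add [ikyiy] -> 5 lines: sik sfhg mizk ikyiy ydcm
Hunk 6: at line 1 remove [sfhg,mizk] add [jto] -> 4 lines: sik jto ikyiy ydcm
Final line count: 4

Answer: 4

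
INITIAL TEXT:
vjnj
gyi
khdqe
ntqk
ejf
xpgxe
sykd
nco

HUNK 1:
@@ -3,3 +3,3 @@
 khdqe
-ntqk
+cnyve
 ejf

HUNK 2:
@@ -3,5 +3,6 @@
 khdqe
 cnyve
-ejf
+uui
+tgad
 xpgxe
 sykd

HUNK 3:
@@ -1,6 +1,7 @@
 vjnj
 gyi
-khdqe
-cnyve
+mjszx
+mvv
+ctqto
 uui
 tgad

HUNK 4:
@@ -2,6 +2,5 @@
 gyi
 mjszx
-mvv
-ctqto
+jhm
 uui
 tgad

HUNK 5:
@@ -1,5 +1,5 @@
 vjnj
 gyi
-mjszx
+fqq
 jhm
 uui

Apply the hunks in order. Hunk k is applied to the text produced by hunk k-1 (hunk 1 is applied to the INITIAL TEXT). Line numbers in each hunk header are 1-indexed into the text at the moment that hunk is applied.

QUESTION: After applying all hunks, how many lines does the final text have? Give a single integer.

Hunk 1: at line 3 remove [ntqk] add [cnyve] -> 8 lines: vjnj gyi khdqe cnyve ejf xpgxe sykd nco
Hunk 2: at line 3 remove [ejf] add [uui,tgad] -> 9 lines: vjnj gyi khdqe cnyve uui tgad xpgxe sykd nco
Hunk 3: at line 1 remove [khdqe,cnyve] add [mjszx,mvv,ctqto] -> 10 lines: vjnj gyi mjszx mvv ctqto uui tgad xpgxe sykd nco
Hunk 4: at line 2 remove [mvv,ctqto] add [jhm] -> 9 lines: vjnj gyi mjszx jhm uui tgad xpgxe sykd nco
Hunk 5: at line 1 remove [mjszx] add [fqq] -> 9 lines: vjnj gyi fqq jhm uui tgad xpgxe sykd nco
Final line count: 9

Answer: 9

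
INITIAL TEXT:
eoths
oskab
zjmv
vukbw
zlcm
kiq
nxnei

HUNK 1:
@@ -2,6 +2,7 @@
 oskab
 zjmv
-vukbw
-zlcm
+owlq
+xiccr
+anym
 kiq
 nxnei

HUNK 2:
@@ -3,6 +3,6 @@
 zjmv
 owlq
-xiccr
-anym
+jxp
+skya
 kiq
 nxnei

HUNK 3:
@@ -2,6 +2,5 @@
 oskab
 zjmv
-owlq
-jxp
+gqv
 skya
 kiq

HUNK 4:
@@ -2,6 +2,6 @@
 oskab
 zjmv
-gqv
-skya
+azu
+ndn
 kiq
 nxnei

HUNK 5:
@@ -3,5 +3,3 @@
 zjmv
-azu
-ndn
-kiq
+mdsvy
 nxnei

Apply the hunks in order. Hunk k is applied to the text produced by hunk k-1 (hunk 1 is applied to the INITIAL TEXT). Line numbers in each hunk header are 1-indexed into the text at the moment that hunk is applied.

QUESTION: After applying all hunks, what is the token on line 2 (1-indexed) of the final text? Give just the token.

Hunk 1: at line 2 remove [vukbw,zlcm] add [owlq,xiccr,anym] -> 8 lines: eoths oskab zjmv owlq xiccr anym kiq nxnei
Hunk 2: at line 3 remove [xiccr,anym] add [jxp,skya] -> 8 lines: eoths oskab zjmv owlq jxp skya kiq nxnei
Hunk 3: at line 2 remove [owlq,jxp] add [gqv] -> 7 lines: eoths oskab zjmv gqv skya kiq nxnei
Hunk 4: at line 2 remove [gqv,skya] add [azu,ndn] -> 7 lines: eoths oskab zjmv azu ndn kiq nxnei
Hunk 5: at line 3 remove [azu,ndn,kiq] add [mdsvy] -> 5 lines: eoths oskab zjmv mdsvy nxnei
Final line 2: oskab

Answer: oskab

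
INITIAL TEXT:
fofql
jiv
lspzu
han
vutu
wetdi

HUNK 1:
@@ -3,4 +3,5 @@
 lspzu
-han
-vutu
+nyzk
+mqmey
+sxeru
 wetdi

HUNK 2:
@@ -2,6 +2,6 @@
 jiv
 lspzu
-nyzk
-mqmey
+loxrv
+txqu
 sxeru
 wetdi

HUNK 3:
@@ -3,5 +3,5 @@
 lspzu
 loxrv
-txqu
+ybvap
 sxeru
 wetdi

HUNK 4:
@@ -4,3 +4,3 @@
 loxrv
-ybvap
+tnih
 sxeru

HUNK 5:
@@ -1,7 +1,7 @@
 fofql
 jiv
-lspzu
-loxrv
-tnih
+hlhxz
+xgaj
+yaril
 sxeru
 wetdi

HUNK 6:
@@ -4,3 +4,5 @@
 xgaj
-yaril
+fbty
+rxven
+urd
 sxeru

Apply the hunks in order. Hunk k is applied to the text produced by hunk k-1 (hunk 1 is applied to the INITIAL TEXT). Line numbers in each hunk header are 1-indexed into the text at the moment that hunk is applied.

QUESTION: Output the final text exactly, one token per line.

Hunk 1: at line 3 remove [han,vutu] add [nyzk,mqmey,sxeru] -> 7 lines: fofql jiv lspzu nyzk mqmey sxeru wetdi
Hunk 2: at line 2 remove [nyzk,mqmey] add [loxrv,txqu] -> 7 lines: fofql jiv lspzu loxrv txqu sxeru wetdi
Hunk 3: at line 3 remove [txqu] add [ybvap] -> 7 lines: fofql jiv lspzu loxrv ybvap sxeru wetdi
Hunk 4: at line 4 remove [ybvap] add [tnih] -> 7 lines: fofql jiv lspzu loxrv tnih sxeru wetdi
Hunk 5: at line 1 remove [lspzu,loxrv,tnih] add [hlhxz,xgaj,yaril] -> 7 lines: fofql jiv hlhxz xgaj yaril sxeru wetdi
Hunk 6: at line 4 remove [yaril] add [fbty,rxven,urd] -> 9 lines: fofql jiv hlhxz xgaj fbty rxven urd sxeru wetdi

Answer: fofql
jiv
hlhxz
xgaj
fbty
rxven
urd
sxeru
wetdi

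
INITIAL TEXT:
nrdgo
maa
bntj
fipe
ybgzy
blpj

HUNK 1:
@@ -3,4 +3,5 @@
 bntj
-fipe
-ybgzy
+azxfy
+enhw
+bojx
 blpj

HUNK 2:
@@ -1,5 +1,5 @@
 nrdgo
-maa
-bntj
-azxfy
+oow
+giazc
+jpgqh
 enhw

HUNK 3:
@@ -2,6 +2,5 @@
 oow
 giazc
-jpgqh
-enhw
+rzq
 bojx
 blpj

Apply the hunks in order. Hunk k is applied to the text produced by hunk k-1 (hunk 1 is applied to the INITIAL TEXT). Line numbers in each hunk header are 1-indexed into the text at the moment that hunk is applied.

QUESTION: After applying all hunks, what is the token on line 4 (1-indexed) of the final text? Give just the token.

Hunk 1: at line 3 remove [fipe,ybgzy] add [azxfy,enhw,bojx] -> 7 lines: nrdgo maa bntj azxfy enhw bojx blpj
Hunk 2: at line 1 remove [maa,bntj,azxfy] add [oow,giazc,jpgqh] -> 7 lines: nrdgo oow giazc jpgqh enhw bojx blpj
Hunk 3: at line 2 remove [jpgqh,enhw] add [rzq] -> 6 lines: nrdgo oow giazc rzq bojx blpj
Final line 4: rzq

Answer: rzq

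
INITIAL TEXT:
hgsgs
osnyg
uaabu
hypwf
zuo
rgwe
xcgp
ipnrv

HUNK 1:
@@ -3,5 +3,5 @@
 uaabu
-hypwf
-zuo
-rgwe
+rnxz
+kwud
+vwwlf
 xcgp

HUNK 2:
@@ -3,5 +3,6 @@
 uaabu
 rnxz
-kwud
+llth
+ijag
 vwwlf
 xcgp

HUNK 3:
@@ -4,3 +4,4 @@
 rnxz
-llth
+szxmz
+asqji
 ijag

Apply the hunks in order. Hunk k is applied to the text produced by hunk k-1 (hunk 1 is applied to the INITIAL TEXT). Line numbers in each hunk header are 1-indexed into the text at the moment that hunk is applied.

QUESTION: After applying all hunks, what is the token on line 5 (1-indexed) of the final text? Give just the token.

Answer: szxmz

Derivation:
Hunk 1: at line 3 remove [hypwf,zuo,rgwe] add [rnxz,kwud,vwwlf] -> 8 lines: hgsgs osnyg uaabu rnxz kwud vwwlf xcgp ipnrv
Hunk 2: at line 3 remove [kwud] add [llth,ijag] -> 9 lines: hgsgs osnyg uaabu rnxz llth ijag vwwlf xcgp ipnrv
Hunk 3: at line 4 remove [llth] add [szxmz,asqji] -> 10 lines: hgsgs osnyg uaabu rnxz szxmz asqji ijag vwwlf xcgp ipnrv
Final line 5: szxmz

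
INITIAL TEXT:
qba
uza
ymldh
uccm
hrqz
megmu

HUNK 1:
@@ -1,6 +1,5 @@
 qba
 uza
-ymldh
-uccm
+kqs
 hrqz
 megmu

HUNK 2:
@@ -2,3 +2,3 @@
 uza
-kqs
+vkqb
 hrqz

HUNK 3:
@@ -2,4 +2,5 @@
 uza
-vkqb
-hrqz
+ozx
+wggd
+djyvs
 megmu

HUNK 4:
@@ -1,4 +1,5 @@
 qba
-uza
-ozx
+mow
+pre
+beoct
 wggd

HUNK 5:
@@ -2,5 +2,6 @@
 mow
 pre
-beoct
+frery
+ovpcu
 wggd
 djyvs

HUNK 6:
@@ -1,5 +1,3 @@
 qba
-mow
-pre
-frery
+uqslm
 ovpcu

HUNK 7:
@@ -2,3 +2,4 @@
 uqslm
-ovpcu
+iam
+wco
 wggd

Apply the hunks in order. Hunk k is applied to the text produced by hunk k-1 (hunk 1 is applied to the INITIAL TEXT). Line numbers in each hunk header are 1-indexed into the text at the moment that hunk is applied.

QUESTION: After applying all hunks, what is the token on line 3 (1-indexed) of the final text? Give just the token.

Answer: iam

Derivation:
Hunk 1: at line 1 remove [ymldh,uccm] add [kqs] -> 5 lines: qba uza kqs hrqz megmu
Hunk 2: at line 2 remove [kqs] add [vkqb] -> 5 lines: qba uza vkqb hrqz megmu
Hunk 3: at line 2 remove [vkqb,hrqz] add [ozx,wggd,djyvs] -> 6 lines: qba uza ozx wggd djyvs megmu
Hunk 4: at line 1 remove [uza,ozx] add [mow,pre,beoct] -> 7 lines: qba mow pre beoct wggd djyvs megmu
Hunk 5: at line 2 remove [beoct] add [frery,ovpcu] -> 8 lines: qba mow pre frery ovpcu wggd djyvs megmu
Hunk 6: at line 1 remove [mow,pre,frery] add [uqslm] -> 6 lines: qba uqslm ovpcu wggd djyvs megmu
Hunk 7: at line 2 remove [ovpcu] add [iam,wco] -> 7 lines: qba uqslm iam wco wggd djyvs megmu
Final line 3: iam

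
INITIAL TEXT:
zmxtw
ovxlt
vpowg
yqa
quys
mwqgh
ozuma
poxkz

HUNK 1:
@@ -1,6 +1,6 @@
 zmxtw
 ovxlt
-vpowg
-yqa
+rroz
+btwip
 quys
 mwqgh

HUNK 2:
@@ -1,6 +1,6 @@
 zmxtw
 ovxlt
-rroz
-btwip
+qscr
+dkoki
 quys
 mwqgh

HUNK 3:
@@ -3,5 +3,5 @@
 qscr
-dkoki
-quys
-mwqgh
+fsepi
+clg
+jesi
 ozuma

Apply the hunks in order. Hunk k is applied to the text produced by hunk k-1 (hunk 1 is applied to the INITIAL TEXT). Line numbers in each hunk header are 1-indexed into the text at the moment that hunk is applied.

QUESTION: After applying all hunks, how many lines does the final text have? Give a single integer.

Hunk 1: at line 1 remove [vpowg,yqa] add [rroz,btwip] -> 8 lines: zmxtw ovxlt rroz btwip quys mwqgh ozuma poxkz
Hunk 2: at line 1 remove [rroz,btwip] add [qscr,dkoki] -> 8 lines: zmxtw ovxlt qscr dkoki quys mwqgh ozuma poxkz
Hunk 3: at line 3 remove [dkoki,quys,mwqgh] add [fsepi,clg,jesi] -> 8 lines: zmxtw ovxlt qscr fsepi clg jesi ozuma poxkz
Final line count: 8

Answer: 8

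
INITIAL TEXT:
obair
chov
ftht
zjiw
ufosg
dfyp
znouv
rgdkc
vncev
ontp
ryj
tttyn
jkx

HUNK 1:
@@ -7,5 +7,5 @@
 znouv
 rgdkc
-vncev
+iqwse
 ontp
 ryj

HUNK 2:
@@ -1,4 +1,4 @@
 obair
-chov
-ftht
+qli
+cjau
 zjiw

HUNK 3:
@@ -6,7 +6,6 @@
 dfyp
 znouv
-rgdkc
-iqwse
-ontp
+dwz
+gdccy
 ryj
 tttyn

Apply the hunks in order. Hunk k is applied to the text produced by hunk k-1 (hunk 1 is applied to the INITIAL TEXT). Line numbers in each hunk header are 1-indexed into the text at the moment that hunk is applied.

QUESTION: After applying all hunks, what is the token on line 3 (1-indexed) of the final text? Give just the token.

Answer: cjau

Derivation:
Hunk 1: at line 7 remove [vncev] add [iqwse] -> 13 lines: obair chov ftht zjiw ufosg dfyp znouv rgdkc iqwse ontp ryj tttyn jkx
Hunk 2: at line 1 remove [chov,ftht] add [qli,cjau] -> 13 lines: obair qli cjau zjiw ufosg dfyp znouv rgdkc iqwse ontp ryj tttyn jkx
Hunk 3: at line 6 remove [rgdkc,iqwse,ontp] add [dwz,gdccy] -> 12 lines: obair qli cjau zjiw ufosg dfyp znouv dwz gdccy ryj tttyn jkx
Final line 3: cjau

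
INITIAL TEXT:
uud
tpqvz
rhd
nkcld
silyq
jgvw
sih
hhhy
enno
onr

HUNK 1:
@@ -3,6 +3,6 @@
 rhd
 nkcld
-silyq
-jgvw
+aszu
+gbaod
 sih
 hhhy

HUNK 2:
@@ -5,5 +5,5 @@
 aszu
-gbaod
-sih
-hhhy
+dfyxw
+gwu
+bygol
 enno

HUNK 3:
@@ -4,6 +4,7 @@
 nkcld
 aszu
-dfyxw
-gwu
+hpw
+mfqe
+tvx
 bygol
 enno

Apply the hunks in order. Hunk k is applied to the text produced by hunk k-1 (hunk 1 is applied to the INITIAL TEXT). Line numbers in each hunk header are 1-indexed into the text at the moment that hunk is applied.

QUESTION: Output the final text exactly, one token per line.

Hunk 1: at line 3 remove [silyq,jgvw] add [aszu,gbaod] -> 10 lines: uud tpqvz rhd nkcld aszu gbaod sih hhhy enno onr
Hunk 2: at line 5 remove [gbaod,sih,hhhy] add [dfyxw,gwu,bygol] -> 10 lines: uud tpqvz rhd nkcld aszu dfyxw gwu bygol enno onr
Hunk 3: at line 4 remove [dfyxw,gwu] add [hpw,mfqe,tvx] -> 11 lines: uud tpqvz rhd nkcld aszu hpw mfqe tvx bygol enno onr

Answer: uud
tpqvz
rhd
nkcld
aszu
hpw
mfqe
tvx
bygol
enno
onr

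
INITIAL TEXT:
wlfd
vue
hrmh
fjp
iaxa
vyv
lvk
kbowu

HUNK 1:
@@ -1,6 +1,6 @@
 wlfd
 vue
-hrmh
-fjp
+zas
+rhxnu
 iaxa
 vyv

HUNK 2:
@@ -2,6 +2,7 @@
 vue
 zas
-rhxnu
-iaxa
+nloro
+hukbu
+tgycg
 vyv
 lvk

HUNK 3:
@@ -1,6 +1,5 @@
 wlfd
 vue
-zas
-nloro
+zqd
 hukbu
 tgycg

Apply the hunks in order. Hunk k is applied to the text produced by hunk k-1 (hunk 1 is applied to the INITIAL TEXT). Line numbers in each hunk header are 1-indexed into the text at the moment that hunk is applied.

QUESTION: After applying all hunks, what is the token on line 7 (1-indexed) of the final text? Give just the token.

Answer: lvk

Derivation:
Hunk 1: at line 1 remove [hrmh,fjp] add [zas,rhxnu] -> 8 lines: wlfd vue zas rhxnu iaxa vyv lvk kbowu
Hunk 2: at line 2 remove [rhxnu,iaxa] add [nloro,hukbu,tgycg] -> 9 lines: wlfd vue zas nloro hukbu tgycg vyv lvk kbowu
Hunk 3: at line 1 remove [zas,nloro] add [zqd] -> 8 lines: wlfd vue zqd hukbu tgycg vyv lvk kbowu
Final line 7: lvk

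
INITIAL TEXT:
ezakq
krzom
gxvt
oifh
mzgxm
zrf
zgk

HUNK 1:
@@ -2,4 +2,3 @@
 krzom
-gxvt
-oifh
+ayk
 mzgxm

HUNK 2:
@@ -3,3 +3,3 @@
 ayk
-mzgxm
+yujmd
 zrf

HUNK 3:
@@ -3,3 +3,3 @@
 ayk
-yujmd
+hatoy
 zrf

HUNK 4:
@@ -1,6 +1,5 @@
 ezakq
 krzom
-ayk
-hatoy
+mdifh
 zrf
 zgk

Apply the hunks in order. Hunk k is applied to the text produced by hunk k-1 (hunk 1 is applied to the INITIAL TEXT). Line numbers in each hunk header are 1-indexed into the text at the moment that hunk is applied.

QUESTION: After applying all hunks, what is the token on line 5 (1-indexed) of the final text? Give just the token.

Hunk 1: at line 2 remove [gxvt,oifh] add [ayk] -> 6 lines: ezakq krzom ayk mzgxm zrf zgk
Hunk 2: at line 3 remove [mzgxm] add [yujmd] -> 6 lines: ezakq krzom ayk yujmd zrf zgk
Hunk 3: at line 3 remove [yujmd] add [hatoy] -> 6 lines: ezakq krzom ayk hatoy zrf zgk
Hunk 4: at line 1 remove [ayk,hatoy] add [mdifh] -> 5 lines: ezakq krzom mdifh zrf zgk
Final line 5: zgk

Answer: zgk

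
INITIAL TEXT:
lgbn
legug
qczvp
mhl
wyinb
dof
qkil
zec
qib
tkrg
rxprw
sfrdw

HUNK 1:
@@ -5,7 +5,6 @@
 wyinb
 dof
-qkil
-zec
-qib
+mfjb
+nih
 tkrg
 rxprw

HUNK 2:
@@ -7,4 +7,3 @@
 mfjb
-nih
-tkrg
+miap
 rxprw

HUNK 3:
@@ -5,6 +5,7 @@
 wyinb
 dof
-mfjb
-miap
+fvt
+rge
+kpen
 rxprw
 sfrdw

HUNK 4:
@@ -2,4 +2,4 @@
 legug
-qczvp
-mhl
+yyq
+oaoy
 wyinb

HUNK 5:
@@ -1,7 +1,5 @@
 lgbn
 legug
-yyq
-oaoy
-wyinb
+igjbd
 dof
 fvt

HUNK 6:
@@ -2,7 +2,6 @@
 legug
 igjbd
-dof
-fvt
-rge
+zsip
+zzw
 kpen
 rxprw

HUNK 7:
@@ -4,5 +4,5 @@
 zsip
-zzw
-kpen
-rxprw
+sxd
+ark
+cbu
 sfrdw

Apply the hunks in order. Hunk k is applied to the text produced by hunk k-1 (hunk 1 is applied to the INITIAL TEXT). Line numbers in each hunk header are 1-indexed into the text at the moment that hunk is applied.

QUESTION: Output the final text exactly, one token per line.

Hunk 1: at line 5 remove [qkil,zec,qib] add [mfjb,nih] -> 11 lines: lgbn legug qczvp mhl wyinb dof mfjb nih tkrg rxprw sfrdw
Hunk 2: at line 7 remove [nih,tkrg] add [miap] -> 10 lines: lgbn legug qczvp mhl wyinb dof mfjb miap rxprw sfrdw
Hunk 3: at line 5 remove [mfjb,miap] add [fvt,rge,kpen] -> 11 lines: lgbn legug qczvp mhl wyinb dof fvt rge kpen rxprw sfrdw
Hunk 4: at line 2 remove [qczvp,mhl] add [yyq,oaoy] -> 11 lines: lgbn legug yyq oaoy wyinb dof fvt rge kpen rxprw sfrdw
Hunk 5: at line 1 remove [yyq,oaoy,wyinb] add [igjbd] -> 9 lines: lgbn legug igjbd dof fvt rge kpen rxprw sfrdw
Hunk 6: at line 2 remove [dof,fvt,rge] add [zsip,zzw] -> 8 lines: lgbn legug igjbd zsip zzw kpen rxprw sfrdw
Hunk 7: at line 4 remove [zzw,kpen,rxprw] add [sxd,ark,cbu] -> 8 lines: lgbn legug igjbd zsip sxd ark cbu sfrdw

Answer: lgbn
legug
igjbd
zsip
sxd
ark
cbu
sfrdw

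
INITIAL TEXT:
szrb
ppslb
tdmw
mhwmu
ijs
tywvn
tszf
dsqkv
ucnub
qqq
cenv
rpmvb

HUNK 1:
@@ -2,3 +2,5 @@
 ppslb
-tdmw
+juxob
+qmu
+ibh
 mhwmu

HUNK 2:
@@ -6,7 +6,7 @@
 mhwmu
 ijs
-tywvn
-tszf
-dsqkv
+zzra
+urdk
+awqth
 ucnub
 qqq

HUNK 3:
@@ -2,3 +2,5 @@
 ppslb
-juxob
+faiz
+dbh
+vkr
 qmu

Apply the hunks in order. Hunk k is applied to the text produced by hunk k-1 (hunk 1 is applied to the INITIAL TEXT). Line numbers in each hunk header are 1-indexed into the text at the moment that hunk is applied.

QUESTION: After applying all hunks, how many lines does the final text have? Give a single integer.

Answer: 16

Derivation:
Hunk 1: at line 2 remove [tdmw] add [juxob,qmu,ibh] -> 14 lines: szrb ppslb juxob qmu ibh mhwmu ijs tywvn tszf dsqkv ucnub qqq cenv rpmvb
Hunk 2: at line 6 remove [tywvn,tszf,dsqkv] add [zzra,urdk,awqth] -> 14 lines: szrb ppslb juxob qmu ibh mhwmu ijs zzra urdk awqth ucnub qqq cenv rpmvb
Hunk 3: at line 2 remove [juxob] add [faiz,dbh,vkr] -> 16 lines: szrb ppslb faiz dbh vkr qmu ibh mhwmu ijs zzra urdk awqth ucnub qqq cenv rpmvb
Final line count: 16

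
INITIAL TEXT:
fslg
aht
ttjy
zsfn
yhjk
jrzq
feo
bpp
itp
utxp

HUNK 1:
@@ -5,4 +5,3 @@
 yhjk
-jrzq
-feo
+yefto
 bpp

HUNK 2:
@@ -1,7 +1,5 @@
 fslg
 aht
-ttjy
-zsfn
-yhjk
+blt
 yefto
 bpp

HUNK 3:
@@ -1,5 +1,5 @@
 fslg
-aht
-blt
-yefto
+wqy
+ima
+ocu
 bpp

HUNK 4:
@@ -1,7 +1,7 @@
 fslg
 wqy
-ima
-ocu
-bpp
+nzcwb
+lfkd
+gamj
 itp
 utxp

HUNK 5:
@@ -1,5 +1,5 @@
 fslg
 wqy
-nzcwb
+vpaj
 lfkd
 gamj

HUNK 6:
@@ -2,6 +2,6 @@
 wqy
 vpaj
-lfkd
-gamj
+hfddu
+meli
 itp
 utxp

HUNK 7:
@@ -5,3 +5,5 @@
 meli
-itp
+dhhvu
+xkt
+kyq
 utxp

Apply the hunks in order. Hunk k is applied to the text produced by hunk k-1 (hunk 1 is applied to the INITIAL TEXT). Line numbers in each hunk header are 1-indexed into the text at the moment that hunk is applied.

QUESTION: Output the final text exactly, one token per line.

Answer: fslg
wqy
vpaj
hfddu
meli
dhhvu
xkt
kyq
utxp

Derivation:
Hunk 1: at line 5 remove [jrzq,feo] add [yefto] -> 9 lines: fslg aht ttjy zsfn yhjk yefto bpp itp utxp
Hunk 2: at line 1 remove [ttjy,zsfn,yhjk] add [blt] -> 7 lines: fslg aht blt yefto bpp itp utxp
Hunk 3: at line 1 remove [aht,blt,yefto] add [wqy,ima,ocu] -> 7 lines: fslg wqy ima ocu bpp itp utxp
Hunk 4: at line 1 remove [ima,ocu,bpp] add [nzcwb,lfkd,gamj] -> 7 lines: fslg wqy nzcwb lfkd gamj itp utxp
Hunk 5: at line 1 remove [nzcwb] add [vpaj] -> 7 lines: fslg wqy vpaj lfkd gamj itp utxp
Hunk 6: at line 2 remove [lfkd,gamj] add [hfddu,meli] -> 7 lines: fslg wqy vpaj hfddu meli itp utxp
Hunk 7: at line 5 remove [itp] add [dhhvu,xkt,kyq] -> 9 lines: fslg wqy vpaj hfddu meli dhhvu xkt kyq utxp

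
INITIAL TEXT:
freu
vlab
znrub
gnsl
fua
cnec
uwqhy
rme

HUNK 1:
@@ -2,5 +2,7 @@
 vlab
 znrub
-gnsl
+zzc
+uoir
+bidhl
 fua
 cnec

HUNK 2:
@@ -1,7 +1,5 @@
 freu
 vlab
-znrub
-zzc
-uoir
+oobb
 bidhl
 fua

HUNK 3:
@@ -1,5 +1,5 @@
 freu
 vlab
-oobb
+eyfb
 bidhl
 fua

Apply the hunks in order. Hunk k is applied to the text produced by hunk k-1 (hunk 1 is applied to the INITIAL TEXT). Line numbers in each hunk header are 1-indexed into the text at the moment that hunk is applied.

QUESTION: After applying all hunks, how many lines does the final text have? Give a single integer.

Hunk 1: at line 2 remove [gnsl] add [zzc,uoir,bidhl] -> 10 lines: freu vlab znrub zzc uoir bidhl fua cnec uwqhy rme
Hunk 2: at line 1 remove [znrub,zzc,uoir] add [oobb] -> 8 lines: freu vlab oobb bidhl fua cnec uwqhy rme
Hunk 3: at line 1 remove [oobb] add [eyfb] -> 8 lines: freu vlab eyfb bidhl fua cnec uwqhy rme
Final line count: 8

Answer: 8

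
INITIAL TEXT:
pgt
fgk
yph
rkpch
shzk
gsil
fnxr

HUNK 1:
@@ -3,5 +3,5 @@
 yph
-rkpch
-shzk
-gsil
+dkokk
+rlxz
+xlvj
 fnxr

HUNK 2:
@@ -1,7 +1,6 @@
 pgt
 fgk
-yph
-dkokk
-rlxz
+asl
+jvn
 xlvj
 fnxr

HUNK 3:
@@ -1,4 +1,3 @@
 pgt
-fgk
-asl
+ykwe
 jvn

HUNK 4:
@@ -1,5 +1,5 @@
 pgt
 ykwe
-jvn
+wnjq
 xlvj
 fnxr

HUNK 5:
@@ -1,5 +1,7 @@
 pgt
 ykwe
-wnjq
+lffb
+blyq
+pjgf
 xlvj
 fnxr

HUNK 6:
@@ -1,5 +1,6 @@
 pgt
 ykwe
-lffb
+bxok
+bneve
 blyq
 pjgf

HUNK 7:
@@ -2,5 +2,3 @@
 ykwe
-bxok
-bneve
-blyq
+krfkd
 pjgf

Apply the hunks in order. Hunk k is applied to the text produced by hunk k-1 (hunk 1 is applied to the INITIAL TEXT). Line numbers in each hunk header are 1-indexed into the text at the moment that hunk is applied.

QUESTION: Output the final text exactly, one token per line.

Hunk 1: at line 3 remove [rkpch,shzk,gsil] add [dkokk,rlxz,xlvj] -> 7 lines: pgt fgk yph dkokk rlxz xlvj fnxr
Hunk 2: at line 1 remove [yph,dkokk,rlxz] add [asl,jvn] -> 6 lines: pgt fgk asl jvn xlvj fnxr
Hunk 3: at line 1 remove [fgk,asl] add [ykwe] -> 5 lines: pgt ykwe jvn xlvj fnxr
Hunk 4: at line 1 remove [jvn] add [wnjq] -> 5 lines: pgt ykwe wnjq xlvj fnxr
Hunk 5: at line 1 remove [wnjq] add [lffb,blyq,pjgf] -> 7 lines: pgt ykwe lffb blyq pjgf xlvj fnxr
Hunk 6: at line 1 remove [lffb] add [bxok,bneve] -> 8 lines: pgt ykwe bxok bneve blyq pjgf xlvj fnxr
Hunk 7: at line 2 remove [bxok,bneve,blyq] add [krfkd] -> 6 lines: pgt ykwe krfkd pjgf xlvj fnxr

Answer: pgt
ykwe
krfkd
pjgf
xlvj
fnxr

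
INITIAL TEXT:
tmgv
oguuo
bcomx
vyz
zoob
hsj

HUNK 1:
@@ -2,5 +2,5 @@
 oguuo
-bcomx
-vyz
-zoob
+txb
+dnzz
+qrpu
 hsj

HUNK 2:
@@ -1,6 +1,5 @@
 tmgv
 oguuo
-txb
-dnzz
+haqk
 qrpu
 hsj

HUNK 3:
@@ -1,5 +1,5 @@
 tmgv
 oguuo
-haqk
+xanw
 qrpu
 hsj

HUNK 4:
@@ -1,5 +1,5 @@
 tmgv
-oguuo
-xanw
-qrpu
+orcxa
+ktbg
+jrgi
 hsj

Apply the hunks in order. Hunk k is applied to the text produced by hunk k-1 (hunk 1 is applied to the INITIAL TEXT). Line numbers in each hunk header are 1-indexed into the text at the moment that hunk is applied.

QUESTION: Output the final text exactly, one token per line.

Hunk 1: at line 2 remove [bcomx,vyz,zoob] add [txb,dnzz,qrpu] -> 6 lines: tmgv oguuo txb dnzz qrpu hsj
Hunk 2: at line 1 remove [txb,dnzz] add [haqk] -> 5 lines: tmgv oguuo haqk qrpu hsj
Hunk 3: at line 1 remove [haqk] add [xanw] -> 5 lines: tmgv oguuo xanw qrpu hsj
Hunk 4: at line 1 remove [oguuo,xanw,qrpu] add [orcxa,ktbg,jrgi] -> 5 lines: tmgv orcxa ktbg jrgi hsj

Answer: tmgv
orcxa
ktbg
jrgi
hsj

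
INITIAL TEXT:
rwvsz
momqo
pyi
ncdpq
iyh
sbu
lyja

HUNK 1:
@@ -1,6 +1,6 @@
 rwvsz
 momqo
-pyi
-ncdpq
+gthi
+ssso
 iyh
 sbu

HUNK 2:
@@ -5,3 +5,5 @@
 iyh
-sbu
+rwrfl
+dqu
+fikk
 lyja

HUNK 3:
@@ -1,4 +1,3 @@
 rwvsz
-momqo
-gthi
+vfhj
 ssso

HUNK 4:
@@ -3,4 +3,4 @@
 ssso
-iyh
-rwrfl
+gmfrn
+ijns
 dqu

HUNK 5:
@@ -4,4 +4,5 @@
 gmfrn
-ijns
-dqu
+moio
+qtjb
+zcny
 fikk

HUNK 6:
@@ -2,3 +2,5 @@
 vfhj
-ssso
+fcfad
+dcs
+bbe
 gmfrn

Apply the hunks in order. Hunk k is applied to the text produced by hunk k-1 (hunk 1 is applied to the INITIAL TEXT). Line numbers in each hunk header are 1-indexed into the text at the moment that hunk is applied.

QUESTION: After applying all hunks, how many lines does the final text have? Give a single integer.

Hunk 1: at line 1 remove [pyi,ncdpq] add [gthi,ssso] -> 7 lines: rwvsz momqo gthi ssso iyh sbu lyja
Hunk 2: at line 5 remove [sbu] add [rwrfl,dqu,fikk] -> 9 lines: rwvsz momqo gthi ssso iyh rwrfl dqu fikk lyja
Hunk 3: at line 1 remove [momqo,gthi] add [vfhj] -> 8 lines: rwvsz vfhj ssso iyh rwrfl dqu fikk lyja
Hunk 4: at line 3 remove [iyh,rwrfl] add [gmfrn,ijns] -> 8 lines: rwvsz vfhj ssso gmfrn ijns dqu fikk lyja
Hunk 5: at line 4 remove [ijns,dqu] add [moio,qtjb,zcny] -> 9 lines: rwvsz vfhj ssso gmfrn moio qtjb zcny fikk lyja
Hunk 6: at line 2 remove [ssso] add [fcfad,dcs,bbe] -> 11 lines: rwvsz vfhj fcfad dcs bbe gmfrn moio qtjb zcny fikk lyja
Final line count: 11

Answer: 11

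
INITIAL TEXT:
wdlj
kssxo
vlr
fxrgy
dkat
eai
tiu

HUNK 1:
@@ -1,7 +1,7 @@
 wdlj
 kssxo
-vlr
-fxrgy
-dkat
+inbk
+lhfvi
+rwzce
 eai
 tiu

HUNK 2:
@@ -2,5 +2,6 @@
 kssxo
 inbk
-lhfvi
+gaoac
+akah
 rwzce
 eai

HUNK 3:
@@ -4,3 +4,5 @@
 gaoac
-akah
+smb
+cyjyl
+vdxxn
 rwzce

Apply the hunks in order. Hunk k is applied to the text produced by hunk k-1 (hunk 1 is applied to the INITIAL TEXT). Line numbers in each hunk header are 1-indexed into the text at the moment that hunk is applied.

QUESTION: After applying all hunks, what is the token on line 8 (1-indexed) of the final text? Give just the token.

Hunk 1: at line 1 remove [vlr,fxrgy,dkat] add [inbk,lhfvi,rwzce] -> 7 lines: wdlj kssxo inbk lhfvi rwzce eai tiu
Hunk 2: at line 2 remove [lhfvi] add [gaoac,akah] -> 8 lines: wdlj kssxo inbk gaoac akah rwzce eai tiu
Hunk 3: at line 4 remove [akah] add [smb,cyjyl,vdxxn] -> 10 lines: wdlj kssxo inbk gaoac smb cyjyl vdxxn rwzce eai tiu
Final line 8: rwzce

Answer: rwzce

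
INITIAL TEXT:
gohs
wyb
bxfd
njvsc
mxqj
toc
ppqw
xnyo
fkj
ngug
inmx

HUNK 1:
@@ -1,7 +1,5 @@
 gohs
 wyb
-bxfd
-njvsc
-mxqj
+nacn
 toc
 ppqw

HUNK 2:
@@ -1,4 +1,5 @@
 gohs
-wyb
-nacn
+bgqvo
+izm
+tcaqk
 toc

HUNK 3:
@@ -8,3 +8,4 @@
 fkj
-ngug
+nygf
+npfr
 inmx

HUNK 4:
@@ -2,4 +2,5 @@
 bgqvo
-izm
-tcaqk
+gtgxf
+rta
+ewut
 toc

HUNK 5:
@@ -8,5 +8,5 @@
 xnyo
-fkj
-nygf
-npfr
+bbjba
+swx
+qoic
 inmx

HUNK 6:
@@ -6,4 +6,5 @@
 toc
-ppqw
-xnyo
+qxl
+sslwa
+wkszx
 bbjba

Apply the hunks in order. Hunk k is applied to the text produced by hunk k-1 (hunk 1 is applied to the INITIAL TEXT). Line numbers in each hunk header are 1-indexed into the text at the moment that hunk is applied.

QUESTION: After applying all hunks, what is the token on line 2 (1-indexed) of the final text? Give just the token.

Hunk 1: at line 1 remove [bxfd,njvsc,mxqj] add [nacn] -> 9 lines: gohs wyb nacn toc ppqw xnyo fkj ngug inmx
Hunk 2: at line 1 remove [wyb,nacn] add [bgqvo,izm,tcaqk] -> 10 lines: gohs bgqvo izm tcaqk toc ppqw xnyo fkj ngug inmx
Hunk 3: at line 8 remove [ngug] add [nygf,npfr] -> 11 lines: gohs bgqvo izm tcaqk toc ppqw xnyo fkj nygf npfr inmx
Hunk 4: at line 2 remove [izm,tcaqk] add [gtgxf,rta,ewut] -> 12 lines: gohs bgqvo gtgxf rta ewut toc ppqw xnyo fkj nygf npfr inmx
Hunk 5: at line 8 remove [fkj,nygf,npfr] add [bbjba,swx,qoic] -> 12 lines: gohs bgqvo gtgxf rta ewut toc ppqw xnyo bbjba swx qoic inmx
Hunk 6: at line 6 remove [ppqw,xnyo] add [qxl,sslwa,wkszx] -> 13 lines: gohs bgqvo gtgxf rta ewut toc qxl sslwa wkszx bbjba swx qoic inmx
Final line 2: bgqvo

Answer: bgqvo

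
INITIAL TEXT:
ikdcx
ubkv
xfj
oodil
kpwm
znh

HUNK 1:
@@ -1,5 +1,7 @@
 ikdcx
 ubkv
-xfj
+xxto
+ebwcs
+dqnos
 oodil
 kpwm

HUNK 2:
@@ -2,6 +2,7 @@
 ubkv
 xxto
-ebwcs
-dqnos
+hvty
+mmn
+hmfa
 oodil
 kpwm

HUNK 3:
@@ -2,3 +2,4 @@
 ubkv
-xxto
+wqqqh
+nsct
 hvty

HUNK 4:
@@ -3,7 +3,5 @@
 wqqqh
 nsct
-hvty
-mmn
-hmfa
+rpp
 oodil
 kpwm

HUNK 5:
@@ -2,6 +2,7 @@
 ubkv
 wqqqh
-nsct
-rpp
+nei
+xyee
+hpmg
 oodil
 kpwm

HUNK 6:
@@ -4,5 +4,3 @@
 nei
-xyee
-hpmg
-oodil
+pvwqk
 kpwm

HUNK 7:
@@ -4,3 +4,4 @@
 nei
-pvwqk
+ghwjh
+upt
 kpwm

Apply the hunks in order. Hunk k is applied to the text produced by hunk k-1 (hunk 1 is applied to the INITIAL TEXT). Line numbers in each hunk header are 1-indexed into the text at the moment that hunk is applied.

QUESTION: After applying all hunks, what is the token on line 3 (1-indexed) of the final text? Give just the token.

Hunk 1: at line 1 remove [xfj] add [xxto,ebwcs,dqnos] -> 8 lines: ikdcx ubkv xxto ebwcs dqnos oodil kpwm znh
Hunk 2: at line 2 remove [ebwcs,dqnos] add [hvty,mmn,hmfa] -> 9 lines: ikdcx ubkv xxto hvty mmn hmfa oodil kpwm znh
Hunk 3: at line 2 remove [xxto] add [wqqqh,nsct] -> 10 lines: ikdcx ubkv wqqqh nsct hvty mmn hmfa oodil kpwm znh
Hunk 4: at line 3 remove [hvty,mmn,hmfa] add [rpp] -> 8 lines: ikdcx ubkv wqqqh nsct rpp oodil kpwm znh
Hunk 5: at line 2 remove [nsct,rpp] add [nei,xyee,hpmg] -> 9 lines: ikdcx ubkv wqqqh nei xyee hpmg oodil kpwm znh
Hunk 6: at line 4 remove [xyee,hpmg,oodil] add [pvwqk] -> 7 lines: ikdcx ubkv wqqqh nei pvwqk kpwm znh
Hunk 7: at line 4 remove [pvwqk] add [ghwjh,upt] -> 8 lines: ikdcx ubkv wqqqh nei ghwjh upt kpwm znh
Final line 3: wqqqh

Answer: wqqqh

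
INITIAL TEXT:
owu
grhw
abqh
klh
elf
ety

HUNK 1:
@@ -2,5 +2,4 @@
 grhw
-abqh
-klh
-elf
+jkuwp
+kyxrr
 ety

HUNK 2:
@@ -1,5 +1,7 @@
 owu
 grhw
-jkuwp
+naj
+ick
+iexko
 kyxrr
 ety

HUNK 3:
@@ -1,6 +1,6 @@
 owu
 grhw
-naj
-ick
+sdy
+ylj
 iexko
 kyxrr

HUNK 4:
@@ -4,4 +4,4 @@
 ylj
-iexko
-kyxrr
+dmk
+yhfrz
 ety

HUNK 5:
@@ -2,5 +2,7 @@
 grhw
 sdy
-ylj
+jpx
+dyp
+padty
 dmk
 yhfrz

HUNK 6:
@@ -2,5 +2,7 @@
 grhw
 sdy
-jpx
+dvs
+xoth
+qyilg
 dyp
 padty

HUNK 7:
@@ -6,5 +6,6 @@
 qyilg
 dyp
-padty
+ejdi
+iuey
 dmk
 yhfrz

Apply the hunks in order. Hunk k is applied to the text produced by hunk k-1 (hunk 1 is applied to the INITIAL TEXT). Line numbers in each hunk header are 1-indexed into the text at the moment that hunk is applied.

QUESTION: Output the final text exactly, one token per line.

Hunk 1: at line 2 remove [abqh,klh,elf] add [jkuwp,kyxrr] -> 5 lines: owu grhw jkuwp kyxrr ety
Hunk 2: at line 1 remove [jkuwp] add [naj,ick,iexko] -> 7 lines: owu grhw naj ick iexko kyxrr ety
Hunk 3: at line 1 remove [naj,ick] add [sdy,ylj] -> 7 lines: owu grhw sdy ylj iexko kyxrr ety
Hunk 4: at line 4 remove [iexko,kyxrr] add [dmk,yhfrz] -> 7 lines: owu grhw sdy ylj dmk yhfrz ety
Hunk 5: at line 2 remove [ylj] add [jpx,dyp,padty] -> 9 lines: owu grhw sdy jpx dyp padty dmk yhfrz ety
Hunk 6: at line 2 remove [jpx] add [dvs,xoth,qyilg] -> 11 lines: owu grhw sdy dvs xoth qyilg dyp padty dmk yhfrz ety
Hunk 7: at line 6 remove [padty] add [ejdi,iuey] -> 12 lines: owu grhw sdy dvs xoth qyilg dyp ejdi iuey dmk yhfrz ety

Answer: owu
grhw
sdy
dvs
xoth
qyilg
dyp
ejdi
iuey
dmk
yhfrz
ety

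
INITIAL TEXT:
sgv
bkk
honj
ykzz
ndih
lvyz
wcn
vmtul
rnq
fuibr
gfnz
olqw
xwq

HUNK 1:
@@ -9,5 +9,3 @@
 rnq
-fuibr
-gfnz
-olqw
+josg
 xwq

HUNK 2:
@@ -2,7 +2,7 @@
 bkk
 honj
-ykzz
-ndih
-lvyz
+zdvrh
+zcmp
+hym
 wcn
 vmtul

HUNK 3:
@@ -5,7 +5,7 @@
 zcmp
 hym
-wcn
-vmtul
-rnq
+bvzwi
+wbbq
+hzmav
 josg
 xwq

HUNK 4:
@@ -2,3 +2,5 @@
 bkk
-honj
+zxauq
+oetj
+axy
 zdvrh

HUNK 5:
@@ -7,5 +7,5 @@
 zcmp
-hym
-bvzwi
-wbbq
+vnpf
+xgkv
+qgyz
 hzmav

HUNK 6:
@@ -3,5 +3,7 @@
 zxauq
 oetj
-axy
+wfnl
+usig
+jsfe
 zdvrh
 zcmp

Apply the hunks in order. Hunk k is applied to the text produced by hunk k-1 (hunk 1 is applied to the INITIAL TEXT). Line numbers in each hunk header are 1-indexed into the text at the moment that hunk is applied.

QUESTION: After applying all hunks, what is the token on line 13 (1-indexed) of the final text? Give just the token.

Answer: hzmav

Derivation:
Hunk 1: at line 9 remove [fuibr,gfnz,olqw] add [josg] -> 11 lines: sgv bkk honj ykzz ndih lvyz wcn vmtul rnq josg xwq
Hunk 2: at line 2 remove [ykzz,ndih,lvyz] add [zdvrh,zcmp,hym] -> 11 lines: sgv bkk honj zdvrh zcmp hym wcn vmtul rnq josg xwq
Hunk 3: at line 5 remove [wcn,vmtul,rnq] add [bvzwi,wbbq,hzmav] -> 11 lines: sgv bkk honj zdvrh zcmp hym bvzwi wbbq hzmav josg xwq
Hunk 4: at line 2 remove [honj] add [zxauq,oetj,axy] -> 13 lines: sgv bkk zxauq oetj axy zdvrh zcmp hym bvzwi wbbq hzmav josg xwq
Hunk 5: at line 7 remove [hym,bvzwi,wbbq] add [vnpf,xgkv,qgyz] -> 13 lines: sgv bkk zxauq oetj axy zdvrh zcmp vnpf xgkv qgyz hzmav josg xwq
Hunk 6: at line 3 remove [axy] add [wfnl,usig,jsfe] -> 15 lines: sgv bkk zxauq oetj wfnl usig jsfe zdvrh zcmp vnpf xgkv qgyz hzmav josg xwq
Final line 13: hzmav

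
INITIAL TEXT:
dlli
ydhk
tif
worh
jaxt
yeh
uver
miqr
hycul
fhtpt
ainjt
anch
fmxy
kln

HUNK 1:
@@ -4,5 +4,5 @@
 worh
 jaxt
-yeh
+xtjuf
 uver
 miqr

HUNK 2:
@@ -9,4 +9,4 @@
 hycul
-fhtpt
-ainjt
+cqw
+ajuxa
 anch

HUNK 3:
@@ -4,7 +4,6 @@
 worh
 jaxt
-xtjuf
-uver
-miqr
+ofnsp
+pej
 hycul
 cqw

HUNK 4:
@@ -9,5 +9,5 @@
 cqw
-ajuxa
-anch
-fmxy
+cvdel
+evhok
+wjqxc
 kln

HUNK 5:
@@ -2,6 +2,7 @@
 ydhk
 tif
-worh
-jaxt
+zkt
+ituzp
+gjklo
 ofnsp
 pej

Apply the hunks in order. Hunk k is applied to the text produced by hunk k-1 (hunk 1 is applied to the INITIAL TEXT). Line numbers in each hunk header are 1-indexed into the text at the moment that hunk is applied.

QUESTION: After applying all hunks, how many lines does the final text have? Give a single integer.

Answer: 14

Derivation:
Hunk 1: at line 4 remove [yeh] add [xtjuf] -> 14 lines: dlli ydhk tif worh jaxt xtjuf uver miqr hycul fhtpt ainjt anch fmxy kln
Hunk 2: at line 9 remove [fhtpt,ainjt] add [cqw,ajuxa] -> 14 lines: dlli ydhk tif worh jaxt xtjuf uver miqr hycul cqw ajuxa anch fmxy kln
Hunk 3: at line 4 remove [xtjuf,uver,miqr] add [ofnsp,pej] -> 13 lines: dlli ydhk tif worh jaxt ofnsp pej hycul cqw ajuxa anch fmxy kln
Hunk 4: at line 9 remove [ajuxa,anch,fmxy] add [cvdel,evhok,wjqxc] -> 13 lines: dlli ydhk tif worh jaxt ofnsp pej hycul cqw cvdel evhok wjqxc kln
Hunk 5: at line 2 remove [worh,jaxt] add [zkt,ituzp,gjklo] -> 14 lines: dlli ydhk tif zkt ituzp gjklo ofnsp pej hycul cqw cvdel evhok wjqxc kln
Final line count: 14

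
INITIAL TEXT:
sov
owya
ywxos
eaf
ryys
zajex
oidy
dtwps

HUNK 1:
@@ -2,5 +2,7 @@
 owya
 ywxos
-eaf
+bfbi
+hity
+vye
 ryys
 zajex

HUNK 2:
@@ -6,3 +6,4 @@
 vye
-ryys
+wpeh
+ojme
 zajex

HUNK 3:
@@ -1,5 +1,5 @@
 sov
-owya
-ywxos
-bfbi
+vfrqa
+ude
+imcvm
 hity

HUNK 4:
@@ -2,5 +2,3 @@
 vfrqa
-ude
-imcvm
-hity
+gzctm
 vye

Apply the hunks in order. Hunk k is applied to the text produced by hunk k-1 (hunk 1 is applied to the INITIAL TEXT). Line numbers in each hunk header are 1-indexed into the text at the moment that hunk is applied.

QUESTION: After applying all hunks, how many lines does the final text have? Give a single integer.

Answer: 9

Derivation:
Hunk 1: at line 2 remove [eaf] add [bfbi,hity,vye] -> 10 lines: sov owya ywxos bfbi hity vye ryys zajex oidy dtwps
Hunk 2: at line 6 remove [ryys] add [wpeh,ojme] -> 11 lines: sov owya ywxos bfbi hity vye wpeh ojme zajex oidy dtwps
Hunk 3: at line 1 remove [owya,ywxos,bfbi] add [vfrqa,ude,imcvm] -> 11 lines: sov vfrqa ude imcvm hity vye wpeh ojme zajex oidy dtwps
Hunk 4: at line 2 remove [ude,imcvm,hity] add [gzctm] -> 9 lines: sov vfrqa gzctm vye wpeh ojme zajex oidy dtwps
Final line count: 9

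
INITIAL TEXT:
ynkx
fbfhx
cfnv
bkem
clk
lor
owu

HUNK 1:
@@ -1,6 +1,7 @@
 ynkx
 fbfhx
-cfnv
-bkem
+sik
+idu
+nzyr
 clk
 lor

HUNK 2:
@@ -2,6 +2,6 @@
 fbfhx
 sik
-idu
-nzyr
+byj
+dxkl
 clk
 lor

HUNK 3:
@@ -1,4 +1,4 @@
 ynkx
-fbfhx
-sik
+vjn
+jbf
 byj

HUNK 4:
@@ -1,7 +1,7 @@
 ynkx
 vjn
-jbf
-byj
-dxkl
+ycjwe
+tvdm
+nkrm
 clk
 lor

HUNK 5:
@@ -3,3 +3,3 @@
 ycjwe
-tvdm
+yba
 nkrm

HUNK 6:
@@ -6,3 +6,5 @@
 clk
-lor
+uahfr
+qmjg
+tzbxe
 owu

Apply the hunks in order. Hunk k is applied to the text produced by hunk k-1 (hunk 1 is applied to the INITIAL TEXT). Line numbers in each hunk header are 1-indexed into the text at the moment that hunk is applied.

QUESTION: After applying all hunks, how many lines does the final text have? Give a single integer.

Answer: 10

Derivation:
Hunk 1: at line 1 remove [cfnv,bkem] add [sik,idu,nzyr] -> 8 lines: ynkx fbfhx sik idu nzyr clk lor owu
Hunk 2: at line 2 remove [idu,nzyr] add [byj,dxkl] -> 8 lines: ynkx fbfhx sik byj dxkl clk lor owu
Hunk 3: at line 1 remove [fbfhx,sik] add [vjn,jbf] -> 8 lines: ynkx vjn jbf byj dxkl clk lor owu
Hunk 4: at line 1 remove [jbf,byj,dxkl] add [ycjwe,tvdm,nkrm] -> 8 lines: ynkx vjn ycjwe tvdm nkrm clk lor owu
Hunk 5: at line 3 remove [tvdm] add [yba] -> 8 lines: ynkx vjn ycjwe yba nkrm clk lor owu
Hunk 6: at line 6 remove [lor] add [uahfr,qmjg,tzbxe] -> 10 lines: ynkx vjn ycjwe yba nkrm clk uahfr qmjg tzbxe owu
Final line count: 10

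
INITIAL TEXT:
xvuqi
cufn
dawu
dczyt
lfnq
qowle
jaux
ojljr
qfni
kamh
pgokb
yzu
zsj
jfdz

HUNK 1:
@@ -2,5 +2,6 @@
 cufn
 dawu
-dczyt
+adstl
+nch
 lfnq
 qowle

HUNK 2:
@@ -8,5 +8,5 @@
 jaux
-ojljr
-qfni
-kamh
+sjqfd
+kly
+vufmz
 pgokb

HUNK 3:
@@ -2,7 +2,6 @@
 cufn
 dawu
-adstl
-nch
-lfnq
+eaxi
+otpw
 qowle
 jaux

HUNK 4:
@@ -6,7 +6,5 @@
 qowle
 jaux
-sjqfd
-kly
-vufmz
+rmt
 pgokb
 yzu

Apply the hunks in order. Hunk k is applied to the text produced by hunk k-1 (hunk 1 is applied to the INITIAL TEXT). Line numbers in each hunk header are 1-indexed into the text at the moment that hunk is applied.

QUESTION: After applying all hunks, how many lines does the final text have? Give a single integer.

Hunk 1: at line 2 remove [dczyt] add [adstl,nch] -> 15 lines: xvuqi cufn dawu adstl nch lfnq qowle jaux ojljr qfni kamh pgokb yzu zsj jfdz
Hunk 2: at line 8 remove [ojljr,qfni,kamh] add [sjqfd,kly,vufmz] -> 15 lines: xvuqi cufn dawu adstl nch lfnq qowle jaux sjqfd kly vufmz pgokb yzu zsj jfdz
Hunk 3: at line 2 remove [adstl,nch,lfnq] add [eaxi,otpw] -> 14 lines: xvuqi cufn dawu eaxi otpw qowle jaux sjqfd kly vufmz pgokb yzu zsj jfdz
Hunk 4: at line 6 remove [sjqfd,kly,vufmz] add [rmt] -> 12 lines: xvuqi cufn dawu eaxi otpw qowle jaux rmt pgokb yzu zsj jfdz
Final line count: 12

Answer: 12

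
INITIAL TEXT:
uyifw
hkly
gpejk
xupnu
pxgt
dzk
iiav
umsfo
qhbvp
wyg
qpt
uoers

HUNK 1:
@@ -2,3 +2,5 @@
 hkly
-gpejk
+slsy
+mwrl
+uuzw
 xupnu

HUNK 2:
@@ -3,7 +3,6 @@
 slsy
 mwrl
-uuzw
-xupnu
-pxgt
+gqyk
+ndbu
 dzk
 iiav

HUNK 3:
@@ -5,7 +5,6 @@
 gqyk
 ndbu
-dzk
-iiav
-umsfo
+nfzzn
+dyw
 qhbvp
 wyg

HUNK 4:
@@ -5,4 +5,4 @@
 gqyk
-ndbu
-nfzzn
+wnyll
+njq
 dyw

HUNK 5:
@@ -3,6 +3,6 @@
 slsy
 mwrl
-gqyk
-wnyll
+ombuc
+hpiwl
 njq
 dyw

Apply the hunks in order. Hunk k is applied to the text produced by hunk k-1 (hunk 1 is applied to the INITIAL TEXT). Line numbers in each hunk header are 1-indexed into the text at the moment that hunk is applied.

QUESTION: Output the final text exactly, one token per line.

Answer: uyifw
hkly
slsy
mwrl
ombuc
hpiwl
njq
dyw
qhbvp
wyg
qpt
uoers

Derivation:
Hunk 1: at line 2 remove [gpejk] add [slsy,mwrl,uuzw] -> 14 lines: uyifw hkly slsy mwrl uuzw xupnu pxgt dzk iiav umsfo qhbvp wyg qpt uoers
Hunk 2: at line 3 remove [uuzw,xupnu,pxgt] add [gqyk,ndbu] -> 13 lines: uyifw hkly slsy mwrl gqyk ndbu dzk iiav umsfo qhbvp wyg qpt uoers
Hunk 3: at line 5 remove [dzk,iiav,umsfo] add [nfzzn,dyw] -> 12 lines: uyifw hkly slsy mwrl gqyk ndbu nfzzn dyw qhbvp wyg qpt uoers
Hunk 4: at line 5 remove [ndbu,nfzzn] add [wnyll,njq] -> 12 lines: uyifw hkly slsy mwrl gqyk wnyll njq dyw qhbvp wyg qpt uoers
Hunk 5: at line 3 remove [gqyk,wnyll] add [ombuc,hpiwl] -> 12 lines: uyifw hkly slsy mwrl ombuc hpiwl njq dyw qhbvp wyg qpt uoers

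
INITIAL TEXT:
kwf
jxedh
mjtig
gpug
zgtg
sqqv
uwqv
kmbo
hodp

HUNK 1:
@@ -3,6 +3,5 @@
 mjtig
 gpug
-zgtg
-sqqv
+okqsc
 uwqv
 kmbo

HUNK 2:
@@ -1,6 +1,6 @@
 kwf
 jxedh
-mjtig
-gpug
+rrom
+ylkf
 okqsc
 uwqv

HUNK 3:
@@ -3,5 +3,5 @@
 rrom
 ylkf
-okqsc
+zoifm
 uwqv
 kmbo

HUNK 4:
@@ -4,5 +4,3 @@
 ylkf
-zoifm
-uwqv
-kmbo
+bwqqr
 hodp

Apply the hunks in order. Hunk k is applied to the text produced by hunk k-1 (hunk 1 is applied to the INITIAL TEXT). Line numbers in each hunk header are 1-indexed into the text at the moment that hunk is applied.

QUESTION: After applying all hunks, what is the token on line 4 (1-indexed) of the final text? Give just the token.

Answer: ylkf

Derivation:
Hunk 1: at line 3 remove [zgtg,sqqv] add [okqsc] -> 8 lines: kwf jxedh mjtig gpug okqsc uwqv kmbo hodp
Hunk 2: at line 1 remove [mjtig,gpug] add [rrom,ylkf] -> 8 lines: kwf jxedh rrom ylkf okqsc uwqv kmbo hodp
Hunk 3: at line 3 remove [okqsc] add [zoifm] -> 8 lines: kwf jxedh rrom ylkf zoifm uwqv kmbo hodp
Hunk 4: at line 4 remove [zoifm,uwqv,kmbo] add [bwqqr] -> 6 lines: kwf jxedh rrom ylkf bwqqr hodp
Final line 4: ylkf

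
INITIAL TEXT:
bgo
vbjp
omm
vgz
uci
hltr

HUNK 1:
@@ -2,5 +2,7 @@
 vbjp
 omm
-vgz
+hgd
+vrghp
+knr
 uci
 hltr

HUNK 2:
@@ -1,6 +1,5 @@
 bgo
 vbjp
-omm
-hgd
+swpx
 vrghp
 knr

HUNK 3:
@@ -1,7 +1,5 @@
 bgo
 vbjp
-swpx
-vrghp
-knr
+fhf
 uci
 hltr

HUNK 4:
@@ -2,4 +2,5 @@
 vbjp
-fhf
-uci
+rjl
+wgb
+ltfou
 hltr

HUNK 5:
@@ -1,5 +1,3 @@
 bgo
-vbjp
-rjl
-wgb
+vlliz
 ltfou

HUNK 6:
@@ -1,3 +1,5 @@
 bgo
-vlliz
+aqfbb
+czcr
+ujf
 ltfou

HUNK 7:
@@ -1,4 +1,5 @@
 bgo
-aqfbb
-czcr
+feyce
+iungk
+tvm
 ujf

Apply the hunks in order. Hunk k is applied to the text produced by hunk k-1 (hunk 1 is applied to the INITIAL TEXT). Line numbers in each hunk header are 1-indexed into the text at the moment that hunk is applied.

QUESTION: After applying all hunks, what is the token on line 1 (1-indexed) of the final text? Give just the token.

Answer: bgo

Derivation:
Hunk 1: at line 2 remove [vgz] add [hgd,vrghp,knr] -> 8 lines: bgo vbjp omm hgd vrghp knr uci hltr
Hunk 2: at line 1 remove [omm,hgd] add [swpx] -> 7 lines: bgo vbjp swpx vrghp knr uci hltr
Hunk 3: at line 1 remove [swpx,vrghp,knr] add [fhf] -> 5 lines: bgo vbjp fhf uci hltr
Hunk 4: at line 2 remove [fhf,uci] add [rjl,wgb,ltfou] -> 6 lines: bgo vbjp rjl wgb ltfou hltr
Hunk 5: at line 1 remove [vbjp,rjl,wgb] add [vlliz] -> 4 lines: bgo vlliz ltfou hltr
Hunk 6: at line 1 remove [vlliz] add [aqfbb,czcr,ujf] -> 6 lines: bgo aqfbb czcr ujf ltfou hltr
Hunk 7: at line 1 remove [aqfbb,czcr] add [feyce,iungk,tvm] -> 7 lines: bgo feyce iungk tvm ujf ltfou hltr
Final line 1: bgo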